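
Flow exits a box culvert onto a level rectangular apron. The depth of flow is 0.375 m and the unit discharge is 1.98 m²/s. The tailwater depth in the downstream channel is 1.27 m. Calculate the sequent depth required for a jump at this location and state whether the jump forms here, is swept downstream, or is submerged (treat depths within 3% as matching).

V₁ = q/y₁ = 1.98/0.375 = 5.28 m/s. Fr₁ = V₁/√(g·y₁) = 5.28/√(9.81×0.375) = 2.75.
Conjugate-depth relation: y₂/y₁ = ½[√(1 + 8Fr₁²) − 1] = ½[√61.63 − 1] = 3.43.
y₂ = 3.43 × 0.375 = 1.28 m.
Tailwater y_tw = 1.27 m: y_tw ≈ y₂, so the jump forms here.

y₂ = 1.28 m; the jump forms here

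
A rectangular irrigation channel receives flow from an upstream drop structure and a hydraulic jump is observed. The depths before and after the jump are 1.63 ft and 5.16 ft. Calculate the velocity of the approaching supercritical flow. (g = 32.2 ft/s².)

For a rectangular channel the momentum equation gives q² = ½·g·y₁·y₂·(y₁ + y₂) = ½×32.2×1.63×5.16×6.79 = 919.
q = √919 = 30.3 ft²/s.
V₁ = q/y₁ = 30.3/1.63 = 18.6 ft/s.

V₁ = 18.6 ft/s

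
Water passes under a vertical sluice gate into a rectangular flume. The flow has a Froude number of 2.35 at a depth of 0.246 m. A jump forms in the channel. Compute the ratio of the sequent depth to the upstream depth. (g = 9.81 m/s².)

y₂/y₁ = 2.86

Fr₁ = 2.35 (given).
From the momentum equation for a rectangular channel, y₂/y₁ = ½[√(1 + 8Fr₁²) − 1] = ½[√45.18 − 1] = 2.86.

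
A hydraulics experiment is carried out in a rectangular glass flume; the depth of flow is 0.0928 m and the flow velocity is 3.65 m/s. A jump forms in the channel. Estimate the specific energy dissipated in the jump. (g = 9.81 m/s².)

Fr₁ = V₁/√(g·y₁) = 3.65/√(9.81×0.0928) = 3.83.
Bélanger equation: y₂/y₁ = ½[√(1 + 8Fr₁²) − 1] = ½[√118.1 − 1] = 4.93.
y₂ = 4.93 × 0.0928 = 0.458 m.
Head loss: ΔE = (y₂ − y₁)³/(4y₁y₂) = (0.458 − 0.0928)³/(4×0.0928×0.458) = 0.0486/0.170 = 0.286 m.

ΔE = 0.286 m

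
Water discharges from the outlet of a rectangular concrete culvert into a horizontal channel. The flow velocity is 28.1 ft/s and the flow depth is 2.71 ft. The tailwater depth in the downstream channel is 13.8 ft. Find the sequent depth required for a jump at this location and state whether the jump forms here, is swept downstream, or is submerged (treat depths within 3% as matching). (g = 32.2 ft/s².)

Fr₁ = V₁/√(g·y₁) = 28.1/√(32.2×2.71) = 3.01.
By Bélanger, y₂/y₁ = ½[√(1 + 8Fr₁²) − 1] = ½[√73.39 − 1] = 3.78.
y₂ = 3.78 × 2.71 = 10.3 ft.
Tailwater y_tw = 13.8 ft: y_tw > y₂, so the jump is submerged.

y₂ = 10.3 ft; the jump is submerged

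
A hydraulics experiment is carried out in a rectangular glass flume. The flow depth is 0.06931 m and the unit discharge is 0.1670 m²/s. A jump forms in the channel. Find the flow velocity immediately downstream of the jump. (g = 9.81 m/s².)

V₂ = 0.6579 m/s

V₁ = q/y₁ = 0.1670/0.06931 = 2.409 m/s. Fr₁ = V₁/√(g·y₁) = 2.409/√(9.81×0.06931) = 2.922.
Bélanger equation: y₂/y₁ = ½[√(1 + 8Fr₁²) − 1] = ½[√69.307 − 1] = 3.663.
y₂ = 3.663 × 0.06931 = 0.2539 m.
V₂ = q/y₂ = 0.1670/0.2539 = 0.6579 m/s.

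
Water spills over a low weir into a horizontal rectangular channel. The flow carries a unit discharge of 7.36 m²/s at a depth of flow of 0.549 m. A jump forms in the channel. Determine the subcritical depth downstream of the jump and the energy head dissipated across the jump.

y₂ = 4.22 m; ΔE = 5.34 m

V₁ = q/y₁ = 7.36/0.549 = 13.4 m/s. Fr₁ = V₁/√(g·y₁) = 13.4/√(9.81×0.549) = 5.78.
Bélanger equation: y₂/y₁ = ½[√(1 + 8Fr₁²) − 1] = ½[√268.0 − 1] = 7.68.
y₂ = 7.68 × 0.549 = 4.22 m.
Head loss: ΔE = (y₂ − y₁)³/(4y₁y₂) = (4.22 − 0.549)³/(4×0.549×4.22) = 49.4/9.26 = 5.34 m.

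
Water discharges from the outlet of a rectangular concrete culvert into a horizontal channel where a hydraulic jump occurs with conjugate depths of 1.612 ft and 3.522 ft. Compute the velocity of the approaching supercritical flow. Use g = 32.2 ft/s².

For a rectangular channel the momentum equation gives q² = ½·g·y₁·y₂·(y₁ + y₂) = ½×32.2×1.612×3.522×5.134 = 469.3.
q = √469.3 = 21.66 ft²/s.
V₁ = q/y₁ = 21.66/1.612 = 13.44 ft/s.

V₁ = 13.44 ft/s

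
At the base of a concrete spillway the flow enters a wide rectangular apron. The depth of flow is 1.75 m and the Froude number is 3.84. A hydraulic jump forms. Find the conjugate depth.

Fr₁ = 3.84 (given).
Conjugate-depth relation: y₂/y₁ = ½[√(1 + 8Fr₁²) − 1] = ½[√119.0 − 1] = 4.95.
y₂ = 4.95 × 1.75 = 8.67 m.

y₂ = 8.67 m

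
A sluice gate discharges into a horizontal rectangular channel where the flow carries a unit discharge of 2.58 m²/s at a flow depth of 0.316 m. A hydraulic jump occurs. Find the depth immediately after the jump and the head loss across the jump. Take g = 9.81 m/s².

V₁ = q/y₁ = 2.58/0.316 = 8.16 m/s. Fr₁ = V₁/√(g·y₁) = 8.16/√(9.81×0.316) = 4.64.
From the momentum equation for a rectangular channel, y₂/y₁ = ½[√(1 + 8Fr₁²) − 1] = ½[√173.0 − 1] = 6.08.
y₂ = 6.08 × 0.316 = 1.92 m.
Head loss: ΔE = (y₂ − y₁)³/(4y₁y₂) = (1.92 − 0.316)³/(4×0.316×1.92) = 4.13/2.43 = 1.70 m.

y₂ = 1.92 m; ΔE = 1.70 m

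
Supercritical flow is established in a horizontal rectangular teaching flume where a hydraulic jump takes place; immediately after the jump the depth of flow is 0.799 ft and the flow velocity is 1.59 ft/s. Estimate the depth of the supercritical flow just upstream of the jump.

Fr₂ = V₂/√(g·y₂) = 1.59/√(32.2×0.799) = 0.313.
The Bélanger relation is symmetric: y₁/y₂ = ½[√(1 + 8Fr₂²) − 1] = ½[√1.786 − 1] = 0.168.
y₁ = 0.168 × 0.799 = 0.134 ft.

y₁ = 0.134 ft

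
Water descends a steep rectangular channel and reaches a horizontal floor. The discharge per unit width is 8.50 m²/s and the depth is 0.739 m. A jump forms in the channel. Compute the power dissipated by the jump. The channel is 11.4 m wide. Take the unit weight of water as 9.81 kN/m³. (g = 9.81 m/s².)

V₁ = q/y₁ = 8.50/0.739 = 11.5 m/s. Fr₁ = V₁/√(g·y₁) = 11.5/√(9.81×0.739) = 4.27.
Bélanger equation: y₂/y₁ = ½[√(1 + 8Fr₁²) − 1] = ½[√147.0 − 1] = 5.56.
y₂ = 5.56 × 0.739 = 4.11 m.
Head loss: ΔE = (y₂ − y₁)³/(4y₁y₂) = (4.11 − 0.739)³/(4×0.739×4.11) = 38.3/12.2 = 3.15 m.
Q = q·b = 8.50 × 11.4 = 96.9 m³/s. P = γ·Q·ΔE = 9.81 × 96.9 × 3.15 = 2998 kW.

P = 2998 kW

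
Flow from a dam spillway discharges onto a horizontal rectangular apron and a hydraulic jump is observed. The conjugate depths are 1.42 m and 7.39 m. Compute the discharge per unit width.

q = 21.3 m²/s

For a rectangular channel the momentum equation gives q² = ½·g·y₁·y₂·(y₁ + y₂) = ½×9.81×1.42×7.39×8.81 = 453.
q = √453 = 21.3 m²/s.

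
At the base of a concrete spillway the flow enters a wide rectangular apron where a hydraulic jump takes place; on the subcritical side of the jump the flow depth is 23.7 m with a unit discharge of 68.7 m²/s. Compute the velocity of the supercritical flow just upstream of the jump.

V₂ = q/y₂ = 68.7/23.7 = 2.90 m/s; Fr₂ = V₂/√(g·y₂) = 0.190.
Since the conjugate-depth ratio holds either way, y₁/y₂ = ½[√(1 + 8Fr₂²) − 1] = ½[√1.289 − 1] = 0.0677.
y₁ = 0.0677 × 23.7 = 1.60 m.
V₁ = q/y₁ = 68.7/1.60 = 42.8 m/s.

V₁ = 42.8 m/s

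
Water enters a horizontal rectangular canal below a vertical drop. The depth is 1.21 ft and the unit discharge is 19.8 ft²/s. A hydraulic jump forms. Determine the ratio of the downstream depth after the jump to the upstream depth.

y₂/y₁ = 3.24

V₁ = q/y₁ = 19.8/1.21 = 16.4 ft/s. Fr₁ = V₁/√(g·y₁) = 16.4/√(32.2×1.21) = 2.62.
From the momentum equation for a rectangular channel, y₂/y₁ = ½[√(1 + 8Fr₁²) − 1] = ½[√55.98 − 1] = 3.24.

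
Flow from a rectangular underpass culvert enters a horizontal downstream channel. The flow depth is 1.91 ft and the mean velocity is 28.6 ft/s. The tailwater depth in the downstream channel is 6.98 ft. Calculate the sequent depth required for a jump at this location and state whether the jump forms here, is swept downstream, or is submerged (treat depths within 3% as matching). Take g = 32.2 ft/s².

Fr₁ = V₁/√(g·y₁) = 28.6/√(32.2×1.91) = 3.65.
From the momentum equation for a rectangular channel, y₂/y₁ = ½[√(1 + 8Fr₁²) − 1] = ½[√107.4 − 1] = 4.68.
y₂ = 4.68 × 1.91 = 8.94 ft.
Tailwater y_tw = 6.98 ft: y_tw < y₂, so the jump is swept downstream.

y₂ = 8.94 ft; the jump is swept downstream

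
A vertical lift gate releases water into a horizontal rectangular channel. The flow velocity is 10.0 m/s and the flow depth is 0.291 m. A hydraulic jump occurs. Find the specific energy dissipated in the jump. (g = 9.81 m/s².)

ΔE = 3.01 m

Fr₁ = V₁/√(g·y₁) = 10.0/√(9.81×0.291) = 5.92.
Bélanger equation: y₂/y₁ = ½[√(1 + 8Fr₁²) − 1] = ½[√281.2 − 1] = 7.89.
y₂ = 7.89 × 0.291 = 2.29 m.
Head loss: ΔE = (y₂ − y₁)³/(4y₁y₂) = (2.29 − 0.291)³/(4×0.291×2.29) = 8.04/2.67 = 3.01 m.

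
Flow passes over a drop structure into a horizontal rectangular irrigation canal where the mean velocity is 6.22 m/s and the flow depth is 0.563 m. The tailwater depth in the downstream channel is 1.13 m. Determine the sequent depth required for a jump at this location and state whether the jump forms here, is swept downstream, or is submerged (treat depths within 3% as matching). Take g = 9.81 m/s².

Fr₁ = V₁/√(g·y₁) = 6.22/√(9.81×0.563) = 2.65.
Sequent-depth ratio: y₂/y₁ = ½[√(1 + 8Fr₁²) − 1] = ½[√57.04 − 1] = 3.28.
y₂ = 3.28 × 0.563 = 1.84 m.
Tailwater y_tw = 1.13 m: y_tw < y₂, so the jump is swept downstream.

y₂ = 1.84 m; the jump is swept downstream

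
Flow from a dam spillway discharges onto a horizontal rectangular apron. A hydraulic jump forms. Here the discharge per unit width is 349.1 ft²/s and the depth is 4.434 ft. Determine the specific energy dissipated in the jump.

V₁ = q/y₁ = 349.1/4.434 = 78.73 ft/s. Fr₁ = V₁/√(g·y₁) = 78.73/√(32.2×4.434) = 6.589.
Sequent-depth ratio: y₂/y₁ = ½[√(1 + 8Fr₁²) − 1] = ½[√348.33 − 1] = 8.832.
y₂ = 8.832 × 4.434 = 39.16 ft.
Head loss: ΔE = (y₂ − y₁)³/(4y₁y₂) = (39.16 − 4.434)³/(4×4.434×39.16) = 41877/694.5 = 60.29 ft.

ΔE = 60.29 ft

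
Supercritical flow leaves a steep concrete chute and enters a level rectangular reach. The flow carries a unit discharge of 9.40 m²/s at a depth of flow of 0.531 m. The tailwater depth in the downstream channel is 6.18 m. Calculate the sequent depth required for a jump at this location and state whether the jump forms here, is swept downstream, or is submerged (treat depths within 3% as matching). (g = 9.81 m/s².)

V₁ = q/y₁ = 9.40/0.531 = 17.7 m/s. Fr₁ = V₁/√(g·y₁) = 17.7/√(9.81×0.531) = 7.76.
By Bélanger, y₂/y₁ = ½[√(1 + 8Fr₁²) − 1] = ½[√482.3 − 1] = 10.5.
y₂ = 10.5 × 0.531 = 5.57 m.
Tailwater y_tw = 6.18 m: y_tw > y₂, so the jump is submerged.

y₂ = 5.57 m; the jump is submerged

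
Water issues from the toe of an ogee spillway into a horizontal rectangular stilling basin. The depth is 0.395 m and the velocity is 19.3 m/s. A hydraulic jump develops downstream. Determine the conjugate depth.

y₂ = 5.28 m

Fr₁ = V₁/√(g·y₁) = 19.3/√(9.81×0.395) = 9.80.
Sequent-depth ratio: y₂/y₁ = ½[√(1 + 8Fr₁²) − 1] = ½[√770.0 − 1] = 13.4.
y₂ = 13.4 × 0.395 = 5.28 m.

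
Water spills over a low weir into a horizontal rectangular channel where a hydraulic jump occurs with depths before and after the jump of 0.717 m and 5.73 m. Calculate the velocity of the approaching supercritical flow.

For a rectangular channel the momentum equation gives q² = ½·g·y₁·y₂·(y₁ + y₂) = ½×9.81×0.717×5.73×6.45 = 130.
q = √130 = 11.4 m²/s.
V₁ = q/y₁ = 11.4/0.717 = 15.9 m/s.

V₁ = 15.9 m/s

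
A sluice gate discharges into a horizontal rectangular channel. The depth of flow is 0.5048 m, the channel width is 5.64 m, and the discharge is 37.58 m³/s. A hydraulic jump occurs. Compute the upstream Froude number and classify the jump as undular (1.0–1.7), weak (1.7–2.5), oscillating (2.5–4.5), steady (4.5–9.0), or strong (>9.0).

q = Q/b = 37.58/5.64 = 6.663 m²/s; V₁ = q/y₁ = 13.20 m/s. Fr₁ = V₁/√(g·y₁) = 5.931.
Fr₁ = 5.931 lies in the steady range.

Fr₁ = 5.931; steady jump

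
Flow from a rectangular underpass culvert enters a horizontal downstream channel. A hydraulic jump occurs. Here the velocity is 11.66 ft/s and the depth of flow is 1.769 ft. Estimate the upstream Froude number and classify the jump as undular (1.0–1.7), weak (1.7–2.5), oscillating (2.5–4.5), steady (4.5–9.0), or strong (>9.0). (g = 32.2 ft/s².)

Fr₁ = V₁/√(g·y₁) = 11.66/√(32.2×1.769) = 1.545.
Fr₁ = 1.545 lies in the undular range.

Fr₁ = 1.545; undular jump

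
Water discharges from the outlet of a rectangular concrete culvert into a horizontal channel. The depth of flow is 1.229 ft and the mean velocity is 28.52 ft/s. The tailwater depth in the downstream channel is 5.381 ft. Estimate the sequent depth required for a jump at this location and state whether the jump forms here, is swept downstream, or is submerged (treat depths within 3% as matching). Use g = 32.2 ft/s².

y₂ = 7.289 ft; the jump is swept downstream

Fr₁ = V₁/√(g·y₁) = 28.52/√(32.2×1.229) = 4.534.
Conjugate-depth relation: y₂/y₁ = ½[√(1 + 8Fr₁²) − 1] = ½[√165.43 − 1] = 5.931.
y₂ = 5.931 × 1.229 = 7.289 ft.
Tailwater y_tw = 5.381 ft: y_tw < y₂, so the jump is swept downstream.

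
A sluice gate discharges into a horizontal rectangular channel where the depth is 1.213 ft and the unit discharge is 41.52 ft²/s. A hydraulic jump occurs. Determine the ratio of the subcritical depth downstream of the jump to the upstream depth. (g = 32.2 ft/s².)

y₂/y₁ = 7.262

V₁ = q/y₁ = 41.52/1.213 = 34.23 ft/s. Fr₁ = V₁/√(g·y₁) = 34.23/√(32.2×1.213) = 5.477.
From the momentum equation for a rectangular channel, y₂/y₁ = ½[√(1 + 8Fr₁²) − 1] = ½[√240.98 − 1] = 7.262.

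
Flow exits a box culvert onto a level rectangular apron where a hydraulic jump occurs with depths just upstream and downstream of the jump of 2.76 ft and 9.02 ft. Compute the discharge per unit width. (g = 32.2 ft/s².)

For a rectangular channel the momentum equation gives q² = ½·g·y₁·y₂·(y₁ + y₂) = ½×32.2×2.76×9.02×11.8 = 4722.
q = √4722 = 68.7 ft²/s.

q = 68.7 ft²/s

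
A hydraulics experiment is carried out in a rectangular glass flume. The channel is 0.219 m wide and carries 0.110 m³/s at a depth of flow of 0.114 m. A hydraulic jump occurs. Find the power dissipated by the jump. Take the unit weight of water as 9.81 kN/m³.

P = 0.488 kW

q = Q/b = 0.110/0.219 = 0.502 m²/s; V₁ = q/y₁ = 4.41 m/s. Fr₁ = V₁/√(g·y₁) = 4.17.
From the momentum equation for a rectangular channel, y₂/y₁ = ½[√(1 + 8Fr₁²) − 1] = ½[√139.9 − 1] = 5.41.
y₂ = 5.41 × 0.114 = 0.617 m.
V₂ = q/y₂ = 0.502/0.617 = 0.814 m/s. E₁ = y₁ + V₁²/2g = 1.10 m; E₂ = y₂ + V₂²/2g = 0.651 m. ΔE = E₁ − E₂ = 0.453 m.
P = γ·Q·ΔE = 9.81 × 0.110 × 0.453 = 0.488 kW.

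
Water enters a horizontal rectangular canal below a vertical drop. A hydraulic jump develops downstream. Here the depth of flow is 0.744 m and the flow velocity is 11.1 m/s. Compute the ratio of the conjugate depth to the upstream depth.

y₂/y₁ = 5.33

Fr₁ = V₁/√(g·y₁) = 11.1/√(9.81×0.744) = 4.11.
Conjugate-depth relation: y₂/y₁ = ½[√(1 + 8Fr₁²) − 1] = ½[√136.0 − 1] = 5.33.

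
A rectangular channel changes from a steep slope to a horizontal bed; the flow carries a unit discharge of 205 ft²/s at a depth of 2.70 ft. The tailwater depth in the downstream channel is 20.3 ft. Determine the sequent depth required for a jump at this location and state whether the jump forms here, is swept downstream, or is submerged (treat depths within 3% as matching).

V₁ = q/y₁ = 205/2.70 = 75.9 ft/s. Fr₁ = V₁/√(g·y₁) = 75.9/√(32.2×2.70) = 8.14.
Sequent-depth ratio: y₂/y₁ = ½[√(1 + 8Fr₁²) − 1] = ½[√531.5 − 1] = 11.0.
y₂ = 11.0 × 2.70 = 29.8 ft.
Tailwater y_tw = 20.3 ft: y_tw < y₂, so the jump is swept downstream.

y₂ = 29.8 ft; the jump is swept downstream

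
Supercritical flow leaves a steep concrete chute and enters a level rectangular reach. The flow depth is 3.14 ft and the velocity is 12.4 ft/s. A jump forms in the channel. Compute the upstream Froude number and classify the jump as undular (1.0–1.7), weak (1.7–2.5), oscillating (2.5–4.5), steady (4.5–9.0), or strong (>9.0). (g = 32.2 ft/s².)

Fr₁ = V₁/√(g·y₁) = 12.4/√(32.2×3.14) = 1.23.
Fr₁ = 1.23 lies in the undular range.

Fr₁ = 1.23; undular jump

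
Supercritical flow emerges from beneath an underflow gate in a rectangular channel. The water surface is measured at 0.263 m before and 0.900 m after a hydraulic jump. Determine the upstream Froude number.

Fr₁ = 2.75

For a rectangular channel the momentum equation gives q² = ½·g·y₁·y₂·(y₁ + y₂) = ½×9.81×0.263×0.900×1.16 = 1.35.
q = √1.35 = 1.16 m²/s.
V₁ = q/y₁ = 4.42 m/s; Fr₁ = V₁/√(g·y₁) = 2.75.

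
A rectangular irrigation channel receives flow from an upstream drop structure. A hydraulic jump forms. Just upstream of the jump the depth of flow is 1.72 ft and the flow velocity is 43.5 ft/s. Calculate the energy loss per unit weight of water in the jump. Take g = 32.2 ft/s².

Fr₁ = V₁/√(g·y₁) = 43.5/√(32.2×1.72) = 5.85.
From the momentum equation for a rectangular channel, y₂/y₁ = ½[√(1 + 8Fr₁²) − 1] = ½[√274.3 − 1] = 7.78.
y₂ = 7.78 × 1.72 = 13.4 ft.
q = V₁·y₁ = 43.5 × 1.72 = 74.8 ft²/s. V₂ = q/y₂ = 74.8/13.4 = 5.59 ft/s. E₁ = y₁ + V₁²/2g = 31.1 ft; E₂ = y₂ + V₂²/2g = 13.9 ft. ΔE = E₁ − E₂ = 17.2 ft.

ΔE = 17.2 ft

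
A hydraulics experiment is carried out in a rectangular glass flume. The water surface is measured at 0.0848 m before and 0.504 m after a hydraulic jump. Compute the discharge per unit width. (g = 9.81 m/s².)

q = 0.351 m²/s

For a rectangular channel the momentum equation gives q² = ½·g·y₁·y₂·(y₁ + y₂) = ½×9.81×0.0848×0.504×0.589 = 0.123.
q = √0.123 = 0.351 m²/s.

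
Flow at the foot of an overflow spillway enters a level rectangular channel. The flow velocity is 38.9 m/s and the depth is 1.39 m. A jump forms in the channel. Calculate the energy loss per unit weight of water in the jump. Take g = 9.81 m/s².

ΔE = 58.1 m

Fr₁ = V₁/√(g·y₁) = 38.9/√(9.81×1.39) = 10.5.
Sequent-depth ratio: y₂/y₁ = ½[√(1 + 8Fr₁²) − 1] = ½[√888.8 − 1] = 14.4.
y₂ = 14.4 × 1.39 = 20.0 m.
Head loss: ΔE = (y₂ − y₁)³/(4y₁y₂) = (20.0 − 1.39)³/(4×1.39×20.0) = 6471/111 = 58.1 m.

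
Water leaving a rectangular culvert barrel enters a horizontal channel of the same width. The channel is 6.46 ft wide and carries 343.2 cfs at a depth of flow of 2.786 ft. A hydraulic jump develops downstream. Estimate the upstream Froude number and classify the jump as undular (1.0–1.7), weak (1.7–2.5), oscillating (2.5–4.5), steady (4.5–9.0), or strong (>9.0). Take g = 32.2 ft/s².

q = Q/b = 343.2/6.46 = 53.13 ft²/s; V₁ = q/y₁ = 19.07 ft/s. Fr₁ = V₁/√(g·y₁) = 2.013.
Fr₁ = 2.013 lies in the weak range.

Fr₁ = 2.013; weak jump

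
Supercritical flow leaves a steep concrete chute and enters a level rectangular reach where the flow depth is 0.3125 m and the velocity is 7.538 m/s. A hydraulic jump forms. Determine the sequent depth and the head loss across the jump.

y₂ = 1.753 m; ΔE = 1.364 m

Fr₁ = V₁/√(g·y₁) = 7.538/√(9.81×0.3125) = 4.305.
Conjugate-depth relation: y₂/y₁ = ½[√(1 + 8Fr₁²) − 1] = ½[√149.28 − 1] = 5.609.
y₂ = 5.609 × 0.3125 = 1.753 m.
q = V₁·y₁ = 7.538 × 0.3125 = 2.356 m²/s. V₂ = q/y₂ = 2.356/1.753 = 1.344 m/s. E₁ = y₁ + V₁²/2g = 3.209 m; E₂ = y₂ + V₂²/2g = 1.845 m. ΔE = E₁ − E₂ = 1.364 m.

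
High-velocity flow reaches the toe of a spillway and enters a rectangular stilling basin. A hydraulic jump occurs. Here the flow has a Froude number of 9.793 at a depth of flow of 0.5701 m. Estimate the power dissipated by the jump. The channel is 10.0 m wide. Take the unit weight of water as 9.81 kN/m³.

Fr₁ = 9.793 (given).
By Bélanger, y₂/y₁ = ½[√(1 + 8Fr₁²) − 1] = ½[√768.22 − 1] = 13.36.
y₂ = 13.36 × 0.5701 = 7.616 m.
V₁ = Fr₁·√(g·y₁) = 9.793×√(9.81×0.5701) = 23.16 m/s; q = V₁·y₁ = 13.20 m²/s. V₂ = q/y₂ = 13.20/7.616 = 1.734 m/s. E₁ = y₁ + V₁²/2g = 27.91 m; E₂ = y₂ + V₂²/2g = 7.769 m. ΔE = E₁ − E₂ = 20.14 m.
Q = q·b = 13.20 × 10.0 = 132.0 m³/s. P = γ·Q·ΔE = 9.81 × 132.0 × 20.14 = 26084 kW.

P = 26084 kW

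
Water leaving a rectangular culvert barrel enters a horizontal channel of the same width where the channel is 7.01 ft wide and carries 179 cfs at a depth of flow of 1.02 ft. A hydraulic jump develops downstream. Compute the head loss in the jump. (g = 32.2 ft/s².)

ΔE = 4.64 ft

q = Q/b = 179/7.01 = 25.5 ft²/s; V₁ = q/y₁ = 25.0 ft/s. Fr₁ = V₁/√(g·y₁) = 4.37.
Bélanger equation: y₂/y₁ = ½[√(1 + 8Fr₁²) − 1] = ½[√153.7 − 1] = 5.70.
y₂ = 5.70 × 1.02 = 5.81 ft.
V₂ = q/y₂ = 25.5/5.81 = 4.39 ft/s. E₁ = y₁ + V₁²/2g = 10.8 ft; E₂ = y₂ + V₂²/2g = 6.11 ft. ΔE = E₁ − E₂ = 4.64 ft.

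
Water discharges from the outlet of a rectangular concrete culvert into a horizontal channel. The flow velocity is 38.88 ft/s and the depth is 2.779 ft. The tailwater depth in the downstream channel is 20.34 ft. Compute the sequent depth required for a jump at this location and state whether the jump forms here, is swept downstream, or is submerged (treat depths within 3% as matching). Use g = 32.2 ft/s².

y₂ = 14.82 ft; the jump is submerged

Fr₁ = V₁/√(g·y₁) = 38.88/√(32.2×2.779) = 4.110.
Conjugate-depth relation: y₂/y₁ = ½[√(1 + 8Fr₁²) − 1] = ½[√136.14 − 1] = 5.334.
y₂ = 5.334 × 2.779 = 14.82 ft.
Tailwater y_tw = 20.34 ft: y_tw > y₂, so the jump is submerged.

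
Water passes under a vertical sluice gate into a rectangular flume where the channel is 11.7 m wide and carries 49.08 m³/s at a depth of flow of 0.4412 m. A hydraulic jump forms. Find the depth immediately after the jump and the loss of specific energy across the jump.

q = Q/b = 49.08/11.7 = 4.195 m²/s; V₁ = q/y₁ = 9.508 m/s. Fr₁ = V₁/√(g·y₁) = 4.570.
Bélanger equation: y₂/y₁ = ½[√(1 + 8Fr₁²) − 1] = ½[√168.09 − 1] = 5.982.
y₂ = 5.982 × 0.4412 = 2.639 m.
V₂ = q/y₂ = 4.195/2.639 = 1.589 m/s. E₁ = y₁ + V₁²/2g = 5.049 m; E₂ = y₂ + V₂²/2g = 2.768 m. ΔE = E₁ − E₂ = 2.281 m.

y₂ = 2.639 m; ΔE = 2.281 m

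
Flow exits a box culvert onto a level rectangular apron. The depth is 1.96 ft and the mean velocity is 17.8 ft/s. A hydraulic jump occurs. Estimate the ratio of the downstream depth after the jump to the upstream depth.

y₂/y₁ = 2.71

Fr₁ = V₁/√(g·y₁) = 17.8/√(32.2×1.96) = 2.24.
Sequent-depth ratio: y₂/y₁ = ½[√(1 + 8Fr₁²) − 1] = ½[√41.16 − 1] = 2.71.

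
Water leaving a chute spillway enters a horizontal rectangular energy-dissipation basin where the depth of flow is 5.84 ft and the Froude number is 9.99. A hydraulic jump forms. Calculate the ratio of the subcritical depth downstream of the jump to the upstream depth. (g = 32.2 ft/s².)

Fr₁ = 9.99 (given).
Sequent-depth ratio: y₂/y₁ = ½[√(1 + 8Fr₁²) − 1] = ½[√799.4 − 1] = 13.6.

y₂/y₁ = 13.6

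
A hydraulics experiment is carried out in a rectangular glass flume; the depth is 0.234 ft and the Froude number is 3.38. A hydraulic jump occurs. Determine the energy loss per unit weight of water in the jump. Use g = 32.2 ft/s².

ΔE = 0.491 ft

Fr₁ = 3.38 (given).
By Bélanger, y₂/y₁ = ½[√(1 + 8Fr₁²) − 1] = ½[√92.40 − 1] = 4.31.
y₂ = 4.31 × 0.234 = 1.01 ft.
V₁ = Fr₁·√(g·y₁) = 3.38×√(32.2×0.234) = 9.28 ft/s; q = V₁·y₁ = 2.17 ft²/s. V₂ = q/y₂ = 2.17/1.01 = 2.15 ft/s. E₁ = y₁ + V₁²/2g = 1.57 ft; E₂ = y₂ + V₂²/2g = 1.08 ft. ΔE = E₁ − E₂ = 0.491 ft.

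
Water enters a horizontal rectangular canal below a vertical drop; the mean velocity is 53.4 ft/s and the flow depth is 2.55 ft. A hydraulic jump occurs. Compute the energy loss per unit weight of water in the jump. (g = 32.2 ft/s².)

Fr₁ = V₁/√(g·y₁) = 53.4/√(32.2×2.55) = 5.89.
Conjugate-depth relation: y₂/y₁ = ½[√(1 + 8Fr₁²) − 1] = ½[√278.8 − 1] = 7.85.
y₂ = 7.85 × 2.55 = 20.0 ft.
Head loss: ΔE = (y₂ − y₁)³/(4y₁y₂) = (20.0 − 2.55)³/(4×2.55×20.0) = 5327/204 = 26.1 ft.

ΔE = 26.1 ft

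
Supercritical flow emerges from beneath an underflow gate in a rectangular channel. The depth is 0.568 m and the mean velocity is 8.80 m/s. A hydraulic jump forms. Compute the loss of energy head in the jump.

ΔE = 1.62 m

Fr₁ = V₁/√(g·y₁) = 8.80/√(9.81×0.568) = 3.73.
By Bélanger, y₂/y₁ = ½[√(1 + 8Fr₁²) − 1] = ½[√112.2 − 1] = 4.80.
y₂ = 4.80 × 0.568 = 2.72 m.
Head loss: ΔE = (y₂ − y₁)³/(4y₁y₂) = (2.72 − 0.568)³/(4×0.568×2.72) = 10.0/6.19 = 1.62 m.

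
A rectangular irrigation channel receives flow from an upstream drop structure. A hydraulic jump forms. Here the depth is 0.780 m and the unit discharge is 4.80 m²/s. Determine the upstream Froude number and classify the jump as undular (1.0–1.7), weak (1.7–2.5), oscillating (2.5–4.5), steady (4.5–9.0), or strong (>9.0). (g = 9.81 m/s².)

V₁ = q/y₁ = 4.80/0.780 = 6.15 m/s. Fr₁ = V₁/√(g·y₁) = 6.15/√(9.81×0.780) = 2.22.
Fr₁ = 2.22 lies in the weak range.

Fr₁ = 2.22; weak jump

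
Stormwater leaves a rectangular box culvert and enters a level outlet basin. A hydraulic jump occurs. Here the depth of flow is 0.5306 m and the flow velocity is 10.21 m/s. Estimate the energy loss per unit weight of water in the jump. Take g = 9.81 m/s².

ΔE = 2.585 m

Fr₁ = V₁/√(g·y₁) = 10.21/√(9.81×0.5306) = 4.475.
Conjugate-depth relation: y₂/y₁ = ½[√(1 + 8Fr₁²) − 1] = ½[√161.22 − 1] = 5.849.
y₂ = 5.849 × 0.5306 = 3.103 m.
Head loss: ΔE = (y₂ − y₁)³/(4y₁y₂) = (3.103 − 0.5306)³/(4×0.5306×3.103) = 17.03/6.586 = 2.585 m.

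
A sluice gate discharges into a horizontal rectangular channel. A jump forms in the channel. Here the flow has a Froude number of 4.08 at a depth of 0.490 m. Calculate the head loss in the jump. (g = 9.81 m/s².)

ΔE = 1.83 m

Fr₁ = 4.08 (given).
Conjugate-depth relation: y₂/y₁ = ½[√(1 + 8Fr₁²) − 1] = ½[√134.2 − 1] = 5.29.
y₂ = 5.29 × 0.490 = 2.59 m.
Head loss: ΔE = (y₂ − y₁)³/(4y₁y₂) = (2.59 − 0.490)³/(4×0.490×2.59) = 9.30/5.08 = 1.83 m.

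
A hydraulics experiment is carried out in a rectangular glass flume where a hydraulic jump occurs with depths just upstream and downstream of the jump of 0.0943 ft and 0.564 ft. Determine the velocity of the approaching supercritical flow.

V₁ = 7.96 ft/s

For a rectangular channel the momentum equation gives q² = ½·g·y₁·y₂·(y₁ + y₂) = ½×32.2×0.0943×0.564×0.658 = 0.564.
q = √0.564 = 0.751 ft²/s.
V₁ = q/y₁ = 0.751/0.0943 = 7.96 ft/s.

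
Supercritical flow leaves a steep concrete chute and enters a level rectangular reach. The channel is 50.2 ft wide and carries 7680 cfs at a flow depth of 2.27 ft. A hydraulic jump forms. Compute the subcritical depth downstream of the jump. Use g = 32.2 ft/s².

y₂ = 24.2 ft

q = Q/b = 7680/50.2 = 153 ft²/s; V₁ = q/y₁ = 67.4 ft/s. Fr₁ = V₁/√(g·y₁) = 7.88.
By Bélanger, y₂/y₁ = ½[√(1 + 8Fr₁²) − 1] = ½[√498.1 − 1] = 10.7.
y₂ = 10.7 × 2.27 = 24.2 ft.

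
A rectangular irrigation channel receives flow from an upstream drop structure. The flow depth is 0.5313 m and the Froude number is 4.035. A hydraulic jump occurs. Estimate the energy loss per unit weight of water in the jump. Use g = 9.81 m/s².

Fr₁ = 4.035 (given).
From the momentum equation for a rectangular channel, y₂/y₁ = ½[√(1 + 8Fr₁²) − 1] = ½[√131.25 − 1] = 5.228.
y₂ = 5.228 × 0.5313 = 2.778 m.
V₁ = Fr₁·√(g·y₁) = 4.035×√(9.81×0.5313) = 9.212 m/s; q = V₁·y₁ = 4.894 m²/s. V₂ = q/y₂ = 4.894/2.778 = 1.762 m/s. E₁ = y₁ + V₁²/2g = 4.856 m; E₂ = y₂ + V₂²/2g = 2.936 m. ΔE = E₁ − E₂ = 1.920 m.

ΔE = 1.920 m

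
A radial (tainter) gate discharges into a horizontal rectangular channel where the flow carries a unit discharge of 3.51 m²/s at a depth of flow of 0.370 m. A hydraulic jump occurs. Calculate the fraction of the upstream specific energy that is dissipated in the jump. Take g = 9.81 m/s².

V₁ = q/y₁ = 3.51/0.370 = 9.49 m/s. Fr₁ = V₁/√(g·y₁) = 9.49/√(9.81×0.370) = 4.98.
From the momentum equation for a rectangular channel, y₂/y₁ = ½[√(1 + 8Fr₁²) − 1] = ½[√199.3 − 1] = 6.56.
y₂ = 6.56 × 0.370 = 2.43 m.
E₁ = y₁ + V₁²/2g = 4.96 m. ΔE = (y₂ − y₁)³/(4y₁y₂) = 2.42 m. ΔE/E₁ = 2.42/4.96 = 0.489.

ΔE/E₁ = 0.489 (48.9%)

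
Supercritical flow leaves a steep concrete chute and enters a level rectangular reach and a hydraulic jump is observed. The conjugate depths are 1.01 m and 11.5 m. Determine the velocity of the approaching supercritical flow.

V₁ = 26.4 m/s

For a rectangular channel the momentum equation gives q² = ½·g·y₁·y₂·(y₁ + y₂) = ½×9.81×1.01×11.5×12.5 = 713.
q = √713 = 26.7 m²/s.
V₁ = q/y₁ = 26.7/1.01 = 26.4 m/s.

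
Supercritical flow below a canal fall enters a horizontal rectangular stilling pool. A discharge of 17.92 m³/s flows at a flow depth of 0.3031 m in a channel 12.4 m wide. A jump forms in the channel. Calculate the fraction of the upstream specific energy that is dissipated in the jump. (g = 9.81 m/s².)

q = Q/b = 17.92/12.4 = 1.445 m²/s; V₁ = q/y₁ = 4.768 m/s. Fr₁ = V₁/√(g·y₁) = 2.765.
Bélanger equation: y₂/y₁ = ½[√(1 + 8Fr₁²) − 1] = ½[√62.164 − 1] = 3.442.
y₂ = 3.442 × 0.3031 = 1.043 m.
E₁ = y₁ + V₁²/2g = 1.462 m. ΔE = (y₂ − y₁)³/(4y₁y₂) = 0.3207 m. ΔE/E₁ = 0.3207/1.462 = 0.219.

ΔE/E₁ = 0.219 (21.9%)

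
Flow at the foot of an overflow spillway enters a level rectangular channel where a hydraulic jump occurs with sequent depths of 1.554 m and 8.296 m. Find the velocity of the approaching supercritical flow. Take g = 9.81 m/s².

V₁ = 16.06 m/s

For a rectangular channel the momentum equation gives q² = ½·g·y₁·y₂·(y₁ + y₂) = ½×9.81×1.554×8.296×9.850 = 622.9.
q = √622.9 = 24.96 m²/s.
V₁ = q/y₁ = 24.96/1.554 = 16.06 m/s.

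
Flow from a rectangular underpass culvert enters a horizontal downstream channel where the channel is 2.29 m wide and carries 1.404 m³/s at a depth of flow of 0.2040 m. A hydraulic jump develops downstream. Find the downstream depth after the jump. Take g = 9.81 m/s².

y₂ = 0.5193 m

q = Q/b = 1.404/2.29 = 0.6131 m²/s; V₁ = q/y₁ = 3.005 m/s. Fr₁ = V₁/√(g·y₁) = 2.124.
Sequent-depth ratio: y₂/y₁ = ½[√(1 + 8Fr₁²) − 1] = ½[√37.107 − 1] = 2.546.
y₂ = 2.546 × 0.2040 = 0.5193 m.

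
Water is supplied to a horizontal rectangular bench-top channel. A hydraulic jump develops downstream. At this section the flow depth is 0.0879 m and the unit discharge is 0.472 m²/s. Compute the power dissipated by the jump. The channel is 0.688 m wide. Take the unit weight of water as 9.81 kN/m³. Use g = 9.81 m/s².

P = 2.73 kW

V₁ = q/y₁ = 0.472/0.0879 = 5.37 m/s. Fr₁ = V₁/√(g·y₁) = 5.37/√(9.81×0.0879) = 5.78.
Conjugate-depth relation: y₂/y₁ = ½[√(1 + 8Fr₁²) − 1] = ½[√268.5 − 1] = 7.69.
y₂ = 7.69 × 0.0879 = 0.676 m.
V₂ = q/y₂ = 0.472/0.676 = 0.698 m/s. E₁ = y₁ + V₁²/2g = 1.56 m; E₂ = y₂ + V₂²/2g = 0.701 m. ΔE = E₁ − E₂ = 0.856 m.
Q = q·b = 0.472 × 0.688 = 0.325 m³/s. P = γ·Q·ΔE = 9.81 × 0.325 × 0.856 = 2.73 kW.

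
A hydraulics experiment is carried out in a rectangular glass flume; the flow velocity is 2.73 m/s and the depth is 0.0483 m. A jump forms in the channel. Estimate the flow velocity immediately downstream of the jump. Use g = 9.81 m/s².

V₂ = 0.532 m/s

Fr₁ = V₁/√(g·y₁) = 2.73/√(9.81×0.0483) = 3.97.
Conjugate-depth relation: y₂/y₁ = ½[√(1 + 8Fr₁²) − 1] = ½[√126.8 − 1] = 5.13.
y₂ = 5.13 × 0.0483 = 0.248 m.
q = V₁·y₁ = 2.73 × 0.0483 = 0.132 m²/s.
V₂ = q/y₂ = 0.132/0.248 = 0.532 m/s.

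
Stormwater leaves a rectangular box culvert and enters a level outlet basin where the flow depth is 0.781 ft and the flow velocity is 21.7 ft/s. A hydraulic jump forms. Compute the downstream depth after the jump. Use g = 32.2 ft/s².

y₂ = 4.40 ft

Fr₁ = V₁/√(g·y₁) = 21.7/√(32.2×0.781) = 4.33.
Sequent-depth ratio: y₂/y₁ = ½[√(1 + 8Fr₁²) − 1] = ½[√150.8 − 1] = 5.64.
y₂ = 5.64 × 0.781 = 4.40 ft.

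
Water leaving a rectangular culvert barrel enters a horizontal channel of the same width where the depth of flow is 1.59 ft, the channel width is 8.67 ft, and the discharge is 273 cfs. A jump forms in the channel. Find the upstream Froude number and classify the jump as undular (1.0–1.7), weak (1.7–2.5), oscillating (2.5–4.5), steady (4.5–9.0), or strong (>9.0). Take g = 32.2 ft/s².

Fr₁ = 2.77; oscillating jump

q = Q/b = 273/8.67 = 31.5 ft²/s; V₁ = q/y₁ = 19.8 ft/s. Fr₁ = V₁/√(g·y₁) = 2.77.
Fr₁ = 2.77 lies in the oscillating range.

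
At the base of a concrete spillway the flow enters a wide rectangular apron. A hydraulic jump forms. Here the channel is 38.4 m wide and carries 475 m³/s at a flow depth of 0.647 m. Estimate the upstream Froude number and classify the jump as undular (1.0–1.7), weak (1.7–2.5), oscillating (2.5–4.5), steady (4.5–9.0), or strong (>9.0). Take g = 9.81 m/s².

Fr₁ = 7.59; steady jump

q = Q/b = 475/38.4 = 12.4 m²/s; V₁ = q/y₁ = 19.1 m/s. Fr₁ = V₁/√(g·y₁) = 7.59.
Fr₁ = 7.59 lies in the steady range.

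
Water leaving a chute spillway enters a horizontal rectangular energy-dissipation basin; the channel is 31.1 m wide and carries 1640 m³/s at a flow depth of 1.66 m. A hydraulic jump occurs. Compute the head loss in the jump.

q = Q/b = 1640/31.1 = 52.7 m²/s; V₁ = q/y₁ = 31.8 m/s. Fr₁ = V₁/√(g·y₁) = 7.87.
By Bélanger, y₂/y₁ = ½[√(1 + 8Fr₁²) − 1] = ½[√496.8 − 1] = 10.6.
y₂ = 10.6 × 1.66 = 17.7 m.
V₂ = q/y₂ = 52.7/17.7 = 2.98 m/s. E₁ = y₁ + V₁²/2g = 53.1 m; E₂ = y₂ + V₂²/2g = 18.1 m. ΔE = E₁ − E₂ = 35.0 m.

ΔE = 35.0 m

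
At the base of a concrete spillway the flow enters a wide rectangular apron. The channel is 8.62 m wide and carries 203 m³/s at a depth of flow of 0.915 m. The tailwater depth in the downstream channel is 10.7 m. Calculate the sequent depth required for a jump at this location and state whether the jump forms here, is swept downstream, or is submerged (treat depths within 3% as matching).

y₂ = 10.7 m; the jump forms here

q = Q/b = 203/8.62 = 23.5 m²/s; V₁ = q/y₁ = 25.7 m/s. Fr₁ = V₁/√(g·y₁) = 8.59.
Bélanger equation: y₂/y₁ = ½[√(1 + 8Fr₁²) − 1] = ½[√591.4 − 1] = 11.7.
y₂ = 11.7 × 0.915 = 10.7 m.
Tailwater y_tw = 10.7 m: y_tw ≈ y₂, so the jump forms here.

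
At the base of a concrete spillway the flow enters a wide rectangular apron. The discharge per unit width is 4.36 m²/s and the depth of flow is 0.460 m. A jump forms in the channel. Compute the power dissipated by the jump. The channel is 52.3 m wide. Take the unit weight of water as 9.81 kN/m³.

V₁ = q/y₁ = 4.36/0.460 = 9.48 m/s. Fr₁ = V₁/√(g·y₁) = 9.48/√(9.81×0.460) = 4.46.
By Bélanger, y₂/y₁ = ½[√(1 + 8Fr₁²) − 1] = ½[√160.3 − 1] = 5.83.
y₂ = 5.83 × 0.460 = 2.68 m.
Head loss: ΔE = (y₂ − y₁)³/(4y₁y₂) = (2.68 − 0.460)³/(4×0.460×2.68) = 11.0/4.93 = 2.22 m.
Q = q·b = 4.36 × 52.3 = 228 m³/s. P = γ·Q·ΔE = 9.81 × 228 × 2.22 = 4971 kW.

P = 4971 kW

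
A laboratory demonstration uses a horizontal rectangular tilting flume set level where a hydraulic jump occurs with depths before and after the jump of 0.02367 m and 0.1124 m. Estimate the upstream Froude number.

Fr₁ = 3.694

For a rectangular channel the momentum equation gives q² = ½·g·y₁·y₂·(y₁ + y₂) = ½×9.81×0.02367×0.1124×0.1361 = 0.001776.
q = √0.001776 = 0.04214 m²/s.
V₁ = q/y₁ = 1.780 m/s; Fr₁ = V₁/√(g·y₁) = 3.694.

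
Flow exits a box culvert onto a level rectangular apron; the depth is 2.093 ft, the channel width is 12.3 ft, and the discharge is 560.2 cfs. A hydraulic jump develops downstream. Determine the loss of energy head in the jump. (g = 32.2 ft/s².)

q = Q/b = 560.2/12.3 = 45.54 ft²/s; V₁ = q/y₁ = 21.76 ft/s. Fr₁ = V₁/√(g·y₁) = 2.651.
From the momentum equation for a rectangular channel, y₂/y₁ = ½[√(1 + 8Fr₁²) − 1] = ½[√57.209 − 1] = 3.282.
y₂ = 3.282 × 2.093 = 6.869 ft.
V₂ = q/y₂ = 45.54/6.869 = 6.631 ft/s. E₁ = y₁ + V₁²/2g = 9.446 ft; E₂ = y₂ + V₂²/2g = 7.552 ft. ΔE = E₁ − E₂ = 1.894 ft.

ΔE = 1.894 ft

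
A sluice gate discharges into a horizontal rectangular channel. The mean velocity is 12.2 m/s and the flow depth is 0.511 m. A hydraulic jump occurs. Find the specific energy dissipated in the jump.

Fr₁ = V₁/√(g·y₁) = 12.2/√(9.81×0.511) = 5.45.
Sequent-depth ratio: y₂/y₁ = ½[√(1 + 8Fr₁²) − 1] = ½[√238.5 − 1] = 7.22.
y₂ = 7.22 × 0.511 = 3.69 m.
q = V₁·y₁ = 12.2 × 0.511 = 6.23 m²/s. V₂ = q/y₂ = 6.23/3.69 = 1.69 m/s. E₁ = y₁ + V₁²/2g = 8.10 m; E₂ = y₂ + V₂²/2g = 3.84 m. ΔE = E₁ − E₂ = 4.26 m.

ΔE = 4.26 m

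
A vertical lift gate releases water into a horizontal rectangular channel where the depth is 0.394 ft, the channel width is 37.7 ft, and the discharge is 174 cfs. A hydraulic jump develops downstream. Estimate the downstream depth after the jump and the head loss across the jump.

y₂ = 1.65 ft; ΔE = 0.757 ft

q = Q/b = 174/37.7 = 4.62 ft²/s; V₁ = q/y₁ = 11.7 ft/s. Fr₁ = V₁/√(g·y₁) = 3.29.
By Bélanger, y₂/y₁ = ½[√(1 + 8Fr₁²) − 1] = ½[√87.53 − 1] = 4.18.
y₂ = 4.18 × 0.394 = 1.65 ft.
V₂ = q/y₂ = 4.62/1.65 = 2.80 ft/s. E₁ = y₁ + V₁²/2g = 2.52 ft; E₂ = y₂ + V₂²/2g = 1.77 ft. ΔE = E₁ − E₂ = 0.757 ft.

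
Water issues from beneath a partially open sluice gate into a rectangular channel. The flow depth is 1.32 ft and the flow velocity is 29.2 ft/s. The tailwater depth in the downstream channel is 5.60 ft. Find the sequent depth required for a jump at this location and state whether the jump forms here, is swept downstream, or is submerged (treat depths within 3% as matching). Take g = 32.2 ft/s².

Fr₁ = V₁/√(g·y₁) = 29.2/√(32.2×1.32) = 4.48.
By Bélanger, y₂/y₁ = ½[√(1 + 8Fr₁²) − 1] = ½[√161.5 − 1] = 5.85.
y₂ = 5.85 × 1.32 = 7.73 ft.
Tailwater y_tw = 5.60 ft: y_tw < y₂, so the jump is swept downstream.

y₂ = 7.73 ft; the jump is swept downstream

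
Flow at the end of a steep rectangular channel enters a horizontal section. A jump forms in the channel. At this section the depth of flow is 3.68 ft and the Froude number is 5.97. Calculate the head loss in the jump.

ΔE = 38.9 ft

Fr₁ = 5.97 (given).
From the momentum equation for a rectangular channel, y₂/y₁ = ½[√(1 + 8Fr₁²) − 1] = ½[√286.1 − 1] = 7.96.
y₂ = 7.96 × 3.68 = 29.3 ft.
Head loss: ΔE = (y₂ − y₁)³/(4y₁y₂) = (29.3 − 3.68)³/(4×3.68×29.3) = 16785/431 = 38.9 ft.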